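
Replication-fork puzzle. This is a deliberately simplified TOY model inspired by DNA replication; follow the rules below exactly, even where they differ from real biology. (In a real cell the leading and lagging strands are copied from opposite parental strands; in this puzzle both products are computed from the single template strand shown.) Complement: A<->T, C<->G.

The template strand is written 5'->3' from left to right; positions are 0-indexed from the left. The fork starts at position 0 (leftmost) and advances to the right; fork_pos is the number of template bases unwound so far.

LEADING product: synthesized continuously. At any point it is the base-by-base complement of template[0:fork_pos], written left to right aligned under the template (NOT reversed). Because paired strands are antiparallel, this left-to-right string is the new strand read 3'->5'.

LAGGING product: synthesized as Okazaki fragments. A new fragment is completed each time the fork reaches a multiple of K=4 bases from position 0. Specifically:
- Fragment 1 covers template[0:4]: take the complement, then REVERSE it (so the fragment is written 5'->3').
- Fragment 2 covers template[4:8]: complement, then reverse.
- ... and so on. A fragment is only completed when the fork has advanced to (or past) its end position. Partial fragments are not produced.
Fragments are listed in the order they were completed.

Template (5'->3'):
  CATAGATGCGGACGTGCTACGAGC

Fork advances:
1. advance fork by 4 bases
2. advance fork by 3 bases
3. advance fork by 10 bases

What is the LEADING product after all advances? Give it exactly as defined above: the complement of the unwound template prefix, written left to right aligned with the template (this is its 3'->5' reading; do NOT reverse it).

Answer: GTATCTACGCCTGCACG

Derivation:
Step 1: advance 4 -> fork_pos = 0 + 4 = 4.
Step 2: advance 3 -> fork_pos = 4 + 3 = 7.
Step 3: advance 10 -> fork_pos = 7 + 10 = 17.
Unwound prefix: template[0:17] = CATAGATGCGGACGTGC
Complement it base by base (A<->T, C<->G), keeping left-to-right order:
  [0:5] CATAG -> GTATC
  [5:10] ATGCG -> TACGC
  [10:15] GACGT -> CTGCA
  [15:17] GC -> CG
Concatenate: GTATCTACGCCTGCACG (length 17; written aligned with the template, i.e. 3'->5').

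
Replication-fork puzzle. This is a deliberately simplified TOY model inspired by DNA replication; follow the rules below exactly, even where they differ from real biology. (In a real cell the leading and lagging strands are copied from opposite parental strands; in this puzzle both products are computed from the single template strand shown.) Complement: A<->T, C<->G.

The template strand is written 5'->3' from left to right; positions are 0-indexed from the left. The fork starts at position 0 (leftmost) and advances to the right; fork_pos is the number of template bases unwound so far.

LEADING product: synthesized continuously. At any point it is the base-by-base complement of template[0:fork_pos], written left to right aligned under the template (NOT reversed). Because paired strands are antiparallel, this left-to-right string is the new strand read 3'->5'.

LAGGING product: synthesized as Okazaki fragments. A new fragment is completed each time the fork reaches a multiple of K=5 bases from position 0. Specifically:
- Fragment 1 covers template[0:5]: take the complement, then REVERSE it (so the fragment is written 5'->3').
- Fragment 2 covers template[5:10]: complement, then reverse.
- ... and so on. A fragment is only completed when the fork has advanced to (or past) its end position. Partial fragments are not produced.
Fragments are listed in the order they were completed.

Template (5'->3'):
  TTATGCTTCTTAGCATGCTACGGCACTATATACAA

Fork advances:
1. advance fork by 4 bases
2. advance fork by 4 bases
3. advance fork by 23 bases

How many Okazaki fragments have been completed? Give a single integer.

Answer: 6

Derivation:
Step 1: advance 4 -> fork_pos = 0 + 4 = 4. Next multiple of 5 is 5 (not reached); still 0 fragment(s).
Step 2: advance 4 -> fork_pos = 4 + 4 = 8. Reached multiple(s) of 5: 5 -> fragment 1 completed (1 total).
Step 3: advance 23 -> fork_pos = 8 + 23 = 31. Reached multiple(s) of 5: 10, 15, 20, 25, 30 -> fragments 2-6 completed (6 total).
Check: final fork_pos = 31; the multiples of 5 that are <= 31 are 5..30 -> 31 // 5 = 6 completed fragment(s).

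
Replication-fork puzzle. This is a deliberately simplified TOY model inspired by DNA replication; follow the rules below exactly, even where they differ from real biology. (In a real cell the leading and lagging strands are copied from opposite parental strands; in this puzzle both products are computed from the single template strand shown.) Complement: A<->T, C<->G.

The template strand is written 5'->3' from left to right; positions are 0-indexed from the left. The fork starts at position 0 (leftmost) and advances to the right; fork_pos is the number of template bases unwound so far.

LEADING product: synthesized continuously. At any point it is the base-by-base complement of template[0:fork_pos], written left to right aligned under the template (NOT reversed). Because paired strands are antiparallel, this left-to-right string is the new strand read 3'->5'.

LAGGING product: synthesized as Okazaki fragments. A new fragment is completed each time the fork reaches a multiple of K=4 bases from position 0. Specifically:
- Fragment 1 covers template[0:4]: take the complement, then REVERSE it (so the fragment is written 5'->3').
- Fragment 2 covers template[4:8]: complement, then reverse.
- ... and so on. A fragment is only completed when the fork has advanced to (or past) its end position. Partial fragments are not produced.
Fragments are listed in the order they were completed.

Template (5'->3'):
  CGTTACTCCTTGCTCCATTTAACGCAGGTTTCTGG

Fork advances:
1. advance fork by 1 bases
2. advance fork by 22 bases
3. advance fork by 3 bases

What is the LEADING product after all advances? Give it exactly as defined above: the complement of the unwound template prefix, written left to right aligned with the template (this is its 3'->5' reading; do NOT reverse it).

Answer: GCAATGAGGAACGAGGTAAATTGCGT

Derivation:
Step 1: advance 1 -> fork_pos = 0 + 1 = 1.
Step 2: advance 22 -> fork_pos = 1 + 22 = 23.
Step 3: advance 3 -> fork_pos = 23 + 3 = 26.
Unwound prefix: template[0:26] = CGTTACTCCTTGCTCCATTTAACGCA
Complement it base by base (A<->T, C<->G), keeping left-to-right order:
  [0:5] CGTTA -> GCAAT
  [5:10] CTCCT -> GAGGA
  [10:15] TGCTC -> ACGAG
  [15:20] CATTT -> GTAAA
  [20:25] AACGC -> TTGCG
  [25:26] A -> T
Concatenate: GCAATGAGGAACGAGGTAAATTGCGT (length 26; written aligned with the template, i.e. 3'->5').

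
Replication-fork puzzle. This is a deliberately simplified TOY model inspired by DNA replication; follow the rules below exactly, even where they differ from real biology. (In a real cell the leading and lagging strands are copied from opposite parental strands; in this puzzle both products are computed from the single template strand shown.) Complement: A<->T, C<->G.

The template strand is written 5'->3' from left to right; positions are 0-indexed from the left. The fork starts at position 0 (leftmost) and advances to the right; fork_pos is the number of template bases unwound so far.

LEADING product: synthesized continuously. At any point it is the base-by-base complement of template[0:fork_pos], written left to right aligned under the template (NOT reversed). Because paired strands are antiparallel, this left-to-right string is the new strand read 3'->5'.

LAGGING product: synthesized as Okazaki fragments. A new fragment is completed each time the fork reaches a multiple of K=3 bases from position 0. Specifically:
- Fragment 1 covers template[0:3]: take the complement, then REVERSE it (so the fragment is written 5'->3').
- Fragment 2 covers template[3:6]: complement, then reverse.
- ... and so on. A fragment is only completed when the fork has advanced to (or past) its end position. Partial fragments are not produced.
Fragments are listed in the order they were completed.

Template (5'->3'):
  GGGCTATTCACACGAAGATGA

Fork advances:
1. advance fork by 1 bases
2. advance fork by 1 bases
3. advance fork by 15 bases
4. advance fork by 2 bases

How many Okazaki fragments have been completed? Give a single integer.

Step 1: advance 1 -> fork_pos = 0 + 1 = 1. Next multiple of 3 is 3 (not reached); still 0 fragment(s).
Step 2: advance 1 -> fork_pos = 1 + 1 = 2. Next multiple of 3 is 3 (not reached); still 0 fragment(s).
Step 3: advance 15 -> fork_pos = 2 + 15 = 17. Reached multiple(s) of 3: 3, 6, 9, 12, 15 -> fragments 1-5 completed (5 total).
Step 4: advance 2 -> fork_pos = 17 + 2 = 19. Reached multiple(s) of 3: 18 -> fragment 6 completed (6 total).
Check: final fork_pos = 19; the multiples of 3 that are <= 19 are 3..18 -> 19 // 3 = 6 completed fragment(s).

Answer: 6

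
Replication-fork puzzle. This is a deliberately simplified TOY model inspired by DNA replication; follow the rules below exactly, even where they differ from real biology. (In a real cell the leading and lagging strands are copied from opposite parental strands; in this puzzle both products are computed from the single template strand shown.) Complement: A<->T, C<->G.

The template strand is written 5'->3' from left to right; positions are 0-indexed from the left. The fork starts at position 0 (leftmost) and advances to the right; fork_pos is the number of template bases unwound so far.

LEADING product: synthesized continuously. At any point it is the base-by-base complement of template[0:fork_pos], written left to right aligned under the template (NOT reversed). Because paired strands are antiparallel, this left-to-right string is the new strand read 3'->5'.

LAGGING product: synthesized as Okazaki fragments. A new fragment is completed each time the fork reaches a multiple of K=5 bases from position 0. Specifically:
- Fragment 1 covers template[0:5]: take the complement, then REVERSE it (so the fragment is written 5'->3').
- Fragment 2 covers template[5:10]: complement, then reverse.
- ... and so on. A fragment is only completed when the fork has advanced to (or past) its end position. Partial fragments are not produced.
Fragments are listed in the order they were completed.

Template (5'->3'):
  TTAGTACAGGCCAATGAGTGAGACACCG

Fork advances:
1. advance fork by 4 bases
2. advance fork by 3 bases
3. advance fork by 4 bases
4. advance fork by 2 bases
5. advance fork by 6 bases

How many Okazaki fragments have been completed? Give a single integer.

Answer: 3

Derivation:
Step 1: advance 4 -> fork_pos = 0 + 4 = 4. Next multiple of 5 is 5 (not reached); still 0 fragment(s).
Step 2: advance 3 -> fork_pos = 4 + 3 = 7. Reached multiple(s) of 5: 5 -> fragment 1 completed (1 total).
Step 3: advance 4 -> fork_pos = 7 + 4 = 11. Reached multiple(s) of 5: 10 -> fragment 2 completed (2 total).
Step 4: advance 2 -> fork_pos = 11 + 2 = 13. Next multiple of 5 is 15 (not reached); still 2 fragment(s).
Step 5: advance 6 -> fork_pos = 13 + 6 = 19. Reached multiple(s) of 5: 15 -> fragment 3 completed (3 total).
Check: final fork_pos = 19; the multiples of 5 that are <= 19 are 5..15 -> 19 // 5 = 3 completed fragment(s).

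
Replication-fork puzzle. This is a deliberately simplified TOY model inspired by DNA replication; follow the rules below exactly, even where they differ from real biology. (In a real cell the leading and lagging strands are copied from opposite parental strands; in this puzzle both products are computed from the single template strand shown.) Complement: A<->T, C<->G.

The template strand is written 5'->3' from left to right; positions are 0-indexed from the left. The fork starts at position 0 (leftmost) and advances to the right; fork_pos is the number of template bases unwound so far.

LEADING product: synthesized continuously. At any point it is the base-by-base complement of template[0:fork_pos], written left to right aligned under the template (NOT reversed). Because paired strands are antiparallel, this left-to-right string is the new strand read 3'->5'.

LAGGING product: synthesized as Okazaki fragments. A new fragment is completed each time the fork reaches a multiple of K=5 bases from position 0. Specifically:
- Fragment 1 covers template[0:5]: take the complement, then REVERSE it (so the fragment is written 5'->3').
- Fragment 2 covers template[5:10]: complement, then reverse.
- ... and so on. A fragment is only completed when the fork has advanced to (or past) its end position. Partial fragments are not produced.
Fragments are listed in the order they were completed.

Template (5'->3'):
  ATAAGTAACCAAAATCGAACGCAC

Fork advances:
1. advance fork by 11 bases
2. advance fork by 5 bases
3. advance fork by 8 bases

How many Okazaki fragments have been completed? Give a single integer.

Step 1: advance 11 -> fork_pos = 0 + 11 = 11. Reached multiple(s) of 5: 5, 10 -> fragments 1-2 completed (2 total).
Step 2: advance 5 -> fork_pos = 11 + 5 = 16. Reached multiple(s) of 5: 15 -> fragment 3 completed (3 total).
Step 3: advance 8 -> fork_pos = 16 + 8 = 24. Reached multiple(s) of 5: 20 -> fragment 4 completed (4 total).
Check: final fork_pos = 24; the multiples of 5 that are <= 24 are 5..20 -> 24 // 5 = 4 completed fragment(s).

Answer: 4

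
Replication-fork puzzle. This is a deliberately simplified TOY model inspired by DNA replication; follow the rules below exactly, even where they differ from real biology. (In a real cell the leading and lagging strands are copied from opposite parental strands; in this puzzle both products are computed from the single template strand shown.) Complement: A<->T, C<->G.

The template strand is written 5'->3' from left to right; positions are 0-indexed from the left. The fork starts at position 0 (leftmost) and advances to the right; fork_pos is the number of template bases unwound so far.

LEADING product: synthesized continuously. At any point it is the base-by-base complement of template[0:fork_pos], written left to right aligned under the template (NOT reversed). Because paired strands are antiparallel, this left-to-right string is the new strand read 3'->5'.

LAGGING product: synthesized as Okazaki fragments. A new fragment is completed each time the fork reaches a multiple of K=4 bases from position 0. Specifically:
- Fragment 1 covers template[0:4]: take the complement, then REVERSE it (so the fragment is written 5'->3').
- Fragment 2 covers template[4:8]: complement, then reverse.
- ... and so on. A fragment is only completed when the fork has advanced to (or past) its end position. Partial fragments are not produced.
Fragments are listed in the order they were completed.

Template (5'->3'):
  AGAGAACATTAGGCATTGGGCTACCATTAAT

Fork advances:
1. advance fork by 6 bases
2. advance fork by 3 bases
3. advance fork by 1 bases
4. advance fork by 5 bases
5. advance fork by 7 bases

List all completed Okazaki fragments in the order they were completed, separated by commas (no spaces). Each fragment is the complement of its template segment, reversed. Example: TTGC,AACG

Step 1: advance 6 -> fork_pos = 0 + 6 = 6. Reached multiple(s) of 4: 4 -> fragment 1 completed (1 total).
Step 2: advance 3 -> fork_pos = 6 + 3 = 9. Reached multiple(s) of 4: 8 -> fragment 2 completed (2 total).
Step 3: advance 1 -> fork_pos = 9 + 1 = 10. Next multiple of 4 is 12 (not reached); still 2 fragment(s).
Step 4: advance 5 -> fork_pos = 10 + 5 = 15. Reached multiple(s) of 4: 12 -> fragment 3 completed (3 total).
Step 5: advance 7 -> fork_pos = 15 + 7 = 22. Reached multiple(s) of 4: 16, 20 -> fragments 4-5 completed (5 total).
Final fork_pos = 22, so 5 fragment(s) are complete. Build each: template segment -> complement -> reverse.
Fragment 1: template[0:4] = AGAG -> complement TCTC -> reversed CTCT
Fragment 2: template[4:8] = AACA -> complement TTGT -> reversed TGTT
Fragment 3: template[8:12] = TTAG -> complement AATC -> reversed CTAA
Fragment 4: template[12:16] = GCAT -> complement CGTA -> reversed ATGC
Fragment 5: template[16:20] = TGGG -> complement ACCC -> reversed CCCA

Answer: CTCT,TGTT,CTAA,ATGC,CCCA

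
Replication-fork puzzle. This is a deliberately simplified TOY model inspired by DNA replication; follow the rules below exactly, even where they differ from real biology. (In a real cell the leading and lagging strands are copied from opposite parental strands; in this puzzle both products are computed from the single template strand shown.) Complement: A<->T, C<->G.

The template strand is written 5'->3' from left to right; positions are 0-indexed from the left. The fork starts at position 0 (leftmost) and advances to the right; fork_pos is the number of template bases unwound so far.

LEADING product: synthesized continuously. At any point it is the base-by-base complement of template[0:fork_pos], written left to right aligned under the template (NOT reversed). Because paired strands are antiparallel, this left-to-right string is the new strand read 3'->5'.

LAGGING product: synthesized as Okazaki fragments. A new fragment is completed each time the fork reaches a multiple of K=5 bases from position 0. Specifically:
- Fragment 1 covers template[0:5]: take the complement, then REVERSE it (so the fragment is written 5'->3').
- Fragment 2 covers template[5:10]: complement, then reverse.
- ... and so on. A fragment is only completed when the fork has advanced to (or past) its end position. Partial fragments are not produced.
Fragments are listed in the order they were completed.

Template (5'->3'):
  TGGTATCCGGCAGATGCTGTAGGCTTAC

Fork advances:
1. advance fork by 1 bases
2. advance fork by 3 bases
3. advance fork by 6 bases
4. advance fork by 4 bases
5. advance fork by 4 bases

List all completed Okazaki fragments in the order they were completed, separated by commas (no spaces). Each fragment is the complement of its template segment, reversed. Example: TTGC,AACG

Answer: TACCA,CCGGA,ATCTG

Derivation:
Step 1: advance 1 -> fork_pos = 0 + 1 = 1. Next multiple of 5 is 5 (not reached); still 0 fragment(s).
Step 2: advance 3 -> fork_pos = 1 + 3 = 4. Next multiple of 5 is 5 (not reached); still 0 fragment(s).
Step 3: advance 6 -> fork_pos = 4 + 6 = 10. Reached multiple(s) of 5: 5, 10 -> fragments 1-2 completed (2 total).
Step 4: advance 4 -> fork_pos = 10 + 4 = 14. Next multiple of 5 is 15 (not reached); still 2 fragment(s).
Step 5: advance 4 -> fork_pos = 14 + 4 = 18. Reached multiple(s) of 5: 15 -> fragment 3 completed (3 total).
Final fork_pos = 18, so 3 fragment(s) are complete. Build each: template segment -> complement -> reverse.
Fragment 1: template[0:5] = TGGTA -> complement ACCAT -> reversed TACCA
Fragment 2: template[5:10] = TCCGG -> complement AGGCC -> reversed CCGGA
Fragment 3: template[10:15] = CAGAT -> complement GTCTA -> reversed ATCTG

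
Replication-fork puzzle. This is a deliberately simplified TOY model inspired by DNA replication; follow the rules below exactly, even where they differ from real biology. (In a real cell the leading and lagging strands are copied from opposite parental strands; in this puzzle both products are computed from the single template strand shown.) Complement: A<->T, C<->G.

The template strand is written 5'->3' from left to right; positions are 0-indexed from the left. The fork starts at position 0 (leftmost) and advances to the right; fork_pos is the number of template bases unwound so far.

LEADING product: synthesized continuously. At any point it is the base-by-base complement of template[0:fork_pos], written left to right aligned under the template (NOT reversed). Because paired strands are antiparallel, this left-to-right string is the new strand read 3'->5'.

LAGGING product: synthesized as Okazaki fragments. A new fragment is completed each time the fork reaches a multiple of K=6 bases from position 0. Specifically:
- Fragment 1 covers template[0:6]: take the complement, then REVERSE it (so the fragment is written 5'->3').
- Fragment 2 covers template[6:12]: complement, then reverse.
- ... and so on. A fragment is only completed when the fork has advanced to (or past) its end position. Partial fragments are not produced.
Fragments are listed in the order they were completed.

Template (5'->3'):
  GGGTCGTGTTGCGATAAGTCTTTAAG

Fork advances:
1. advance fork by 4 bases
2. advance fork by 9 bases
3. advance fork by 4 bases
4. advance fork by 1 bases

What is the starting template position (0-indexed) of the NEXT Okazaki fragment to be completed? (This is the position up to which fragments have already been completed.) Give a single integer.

Answer: 18

Derivation:
Step 1: advance 4 -> fork_pos = 0 + 4 = 4. Next multiple of 6 is 6 (not reached); still 0 fragment(s).
Step 2: advance 9 -> fork_pos = 4 + 9 = 13. Reached multiple(s) of 6: 6, 12 -> fragments 1-2 completed (2 total).
Step 3: advance 4 -> fork_pos = 13 + 4 = 17. Next multiple of 6 is 18 (not reached); still 2 fragment(s).
Step 4: advance 1 -> fork_pos = 17 + 1 = 18. Reached multiple(s) of 6: 18 -> fragment 3 completed (3 total).
3 fragment(s) completed, covering template[0:18] (3 x 6 = 18). The next fragment, fragment 4, covers template[18:24], so it starts at position 18.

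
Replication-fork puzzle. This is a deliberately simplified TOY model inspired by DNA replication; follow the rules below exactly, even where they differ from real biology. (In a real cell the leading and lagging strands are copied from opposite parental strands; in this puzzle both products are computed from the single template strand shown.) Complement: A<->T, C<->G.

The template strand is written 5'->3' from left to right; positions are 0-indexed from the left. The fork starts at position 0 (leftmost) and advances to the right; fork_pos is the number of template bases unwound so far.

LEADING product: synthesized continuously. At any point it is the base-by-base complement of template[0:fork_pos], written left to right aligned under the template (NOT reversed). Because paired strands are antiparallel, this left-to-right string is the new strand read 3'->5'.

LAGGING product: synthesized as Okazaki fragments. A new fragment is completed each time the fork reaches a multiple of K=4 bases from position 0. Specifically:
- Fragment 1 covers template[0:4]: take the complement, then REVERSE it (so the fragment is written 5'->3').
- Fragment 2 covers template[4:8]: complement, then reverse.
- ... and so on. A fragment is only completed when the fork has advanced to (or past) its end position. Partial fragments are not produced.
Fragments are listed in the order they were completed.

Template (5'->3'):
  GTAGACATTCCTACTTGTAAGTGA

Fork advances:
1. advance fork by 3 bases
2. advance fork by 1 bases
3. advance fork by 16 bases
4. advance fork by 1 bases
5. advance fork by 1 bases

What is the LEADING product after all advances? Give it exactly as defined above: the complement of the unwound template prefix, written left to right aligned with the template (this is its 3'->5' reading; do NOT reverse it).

Step 1: advance 3 -> fork_pos = 0 + 3 = 3.
Step 2: advance 1 -> fork_pos = 3 + 1 = 4.
Step 3: advance 16 -> fork_pos = 4 + 16 = 20.
Step 4: advance 1 -> fork_pos = 20 + 1 = 21.
Step 5: advance 1 -> fork_pos = 21 + 1 = 22.
Unwound prefix: template[0:22] = GTAGACATTCCTACTTGTAAGT
Complement it base by base (A<->T, C<->G), keeping left-to-right order:
  [0:5] GTAGA -> CATCT
  [5:10] CATTC -> GTAAG
  [10:15] CTACT -> GATGA
  [15:20] TGTAA -> ACATT
  [20:22] GT -> CA
Concatenate: CATCTGTAAGGATGAACATTCA (length 22; written aligned with the template, i.e. 3'->5').

Answer: CATCTGTAAGGATGAACATTCA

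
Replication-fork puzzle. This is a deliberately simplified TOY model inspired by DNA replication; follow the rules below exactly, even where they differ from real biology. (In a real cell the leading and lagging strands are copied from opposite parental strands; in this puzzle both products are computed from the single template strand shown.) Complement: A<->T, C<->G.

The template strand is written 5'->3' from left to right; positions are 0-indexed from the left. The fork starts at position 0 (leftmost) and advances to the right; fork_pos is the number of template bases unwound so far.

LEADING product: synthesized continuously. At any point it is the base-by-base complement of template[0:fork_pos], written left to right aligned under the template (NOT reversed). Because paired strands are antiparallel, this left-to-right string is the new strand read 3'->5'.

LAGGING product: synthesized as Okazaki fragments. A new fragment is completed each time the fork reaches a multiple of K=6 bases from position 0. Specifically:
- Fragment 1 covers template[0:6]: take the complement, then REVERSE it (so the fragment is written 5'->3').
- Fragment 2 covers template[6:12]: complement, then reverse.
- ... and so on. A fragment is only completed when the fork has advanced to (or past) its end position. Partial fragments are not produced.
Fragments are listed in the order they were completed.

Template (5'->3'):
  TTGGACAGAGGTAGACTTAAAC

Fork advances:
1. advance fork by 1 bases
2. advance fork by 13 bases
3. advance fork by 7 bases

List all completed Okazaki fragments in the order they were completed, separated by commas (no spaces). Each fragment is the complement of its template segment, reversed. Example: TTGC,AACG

Step 1: advance 1 -> fork_pos = 0 + 1 = 1. Next multiple of 6 is 6 (not reached); still 0 fragment(s).
Step 2: advance 13 -> fork_pos = 1 + 13 = 14. Reached multiple(s) of 6: 6, 12 -> fragments 1-2 completed (2 total).
Step 3: advance 7 -> fork_pos = 14 + 7 = 21. Reached multiple(s) of 6: 18 -> fragment 3 completed (3 total).
Final fork_pos = 21, so 3 fragment(s) are complete. Build each: template segment -> complement -> reverse.
Fragment 1: template[0:6] = TTGGAC -> complement AACCTG -> reversed GTCCAA
Fragment 2: template[6:12] = AGAGGT -> complement TCTCCA -> reversed ACCTCT
Fragment 3: template[12:18] = AGACTT -> complement TCTGAA -> reversed AAGTCT

Answer: GTCCAA,ACCTCT,AAGTCT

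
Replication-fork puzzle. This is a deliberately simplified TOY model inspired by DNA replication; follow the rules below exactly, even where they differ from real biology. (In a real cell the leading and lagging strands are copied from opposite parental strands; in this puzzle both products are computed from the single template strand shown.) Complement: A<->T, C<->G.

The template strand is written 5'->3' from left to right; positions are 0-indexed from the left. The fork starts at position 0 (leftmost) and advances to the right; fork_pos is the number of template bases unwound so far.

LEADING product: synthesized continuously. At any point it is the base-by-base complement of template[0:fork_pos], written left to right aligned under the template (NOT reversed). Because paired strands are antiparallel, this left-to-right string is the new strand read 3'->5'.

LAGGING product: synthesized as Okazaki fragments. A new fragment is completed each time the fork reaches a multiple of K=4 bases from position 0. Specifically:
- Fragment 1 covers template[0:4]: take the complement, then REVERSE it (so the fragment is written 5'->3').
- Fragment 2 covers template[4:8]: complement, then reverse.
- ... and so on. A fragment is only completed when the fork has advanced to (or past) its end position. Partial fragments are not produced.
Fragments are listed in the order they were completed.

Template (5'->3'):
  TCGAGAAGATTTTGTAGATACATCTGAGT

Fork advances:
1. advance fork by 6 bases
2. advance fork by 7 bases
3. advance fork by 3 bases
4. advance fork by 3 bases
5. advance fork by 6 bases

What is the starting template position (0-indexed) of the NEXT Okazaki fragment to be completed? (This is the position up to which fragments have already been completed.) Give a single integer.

Answer: 24

Derivation:
Step 1: advance 6 -> fork_pos = 0 + 6 = 6. Reached multiple(s) of 4: 4 -> fragment 1 completed (1 total).
Step 2: advance 7 -> fork_pos = 6 + 7 = 13. Reached multiple(s) of 4: 8, 12 -> fragments 2-3 completed (3 total).
Step 3: advance 3 -> fork_pos = 13 + 3 = 16. Reached multiple(s) of 4: 16 -> fragment 4 completed (4 total).
Step 4: advance 3 -> fork_pos = 16 + 3 = 19. Next multiple of 4 is 20 (not reached); still 4 fragment(s).
Step 5: advance 6 -> fork_pos = 19 + 6 = 25. Reached multiple(s) of 4: 20, 24 -> fragments 5-6 completed (6 total).
6 fragment(s) completed, covering template[0:24] (6 x 4 = 24). The next fragment, fragment 7, covers template[24:28], so it starts at position 24.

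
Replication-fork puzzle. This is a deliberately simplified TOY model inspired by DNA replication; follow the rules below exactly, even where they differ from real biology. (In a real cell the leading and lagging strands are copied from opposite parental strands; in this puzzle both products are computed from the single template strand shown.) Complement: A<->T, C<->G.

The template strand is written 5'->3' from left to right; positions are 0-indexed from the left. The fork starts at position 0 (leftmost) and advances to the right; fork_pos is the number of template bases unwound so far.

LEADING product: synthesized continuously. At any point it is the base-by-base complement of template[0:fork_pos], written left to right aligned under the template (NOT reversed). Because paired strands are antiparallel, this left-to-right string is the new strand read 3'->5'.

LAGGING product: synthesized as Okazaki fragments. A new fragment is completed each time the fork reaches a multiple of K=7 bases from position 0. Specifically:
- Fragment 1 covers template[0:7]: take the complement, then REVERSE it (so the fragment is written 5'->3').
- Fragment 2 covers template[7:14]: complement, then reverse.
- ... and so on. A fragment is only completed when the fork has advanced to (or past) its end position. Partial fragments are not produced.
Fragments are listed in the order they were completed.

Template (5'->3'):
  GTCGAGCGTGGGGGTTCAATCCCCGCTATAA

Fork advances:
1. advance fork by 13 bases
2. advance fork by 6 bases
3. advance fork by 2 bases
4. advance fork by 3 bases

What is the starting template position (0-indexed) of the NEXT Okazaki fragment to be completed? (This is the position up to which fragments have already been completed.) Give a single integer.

Step 1: advance 13 -> fork_pos = 0 + 13 = 13. Reached multiple(s) of 7: 7 -> fragment 1 completed (1 total).
Step 2: advance 6 -> fork_pos = 13 + 6 = 19. Reached multiple(s) of 7: 14 -> fragment 2 completed (2 total).
Step 3: advance 2 -> fork_pos = 19 + 2 = 21. Reached multiple(s) of 7: 21 -> fragment 3 completed (3 total).
Step 4: advance 3 -> fork_pos = 21 + 3 = 24. Next multiple of 7 is 28 (not reached); still 3 fragment(s).
3 fragment(s) completed, covering template[0:21] (3 x 7 = 21). The next fragment, fragment 4, covers template[21:28], so it starts at position 21.

Answer: 21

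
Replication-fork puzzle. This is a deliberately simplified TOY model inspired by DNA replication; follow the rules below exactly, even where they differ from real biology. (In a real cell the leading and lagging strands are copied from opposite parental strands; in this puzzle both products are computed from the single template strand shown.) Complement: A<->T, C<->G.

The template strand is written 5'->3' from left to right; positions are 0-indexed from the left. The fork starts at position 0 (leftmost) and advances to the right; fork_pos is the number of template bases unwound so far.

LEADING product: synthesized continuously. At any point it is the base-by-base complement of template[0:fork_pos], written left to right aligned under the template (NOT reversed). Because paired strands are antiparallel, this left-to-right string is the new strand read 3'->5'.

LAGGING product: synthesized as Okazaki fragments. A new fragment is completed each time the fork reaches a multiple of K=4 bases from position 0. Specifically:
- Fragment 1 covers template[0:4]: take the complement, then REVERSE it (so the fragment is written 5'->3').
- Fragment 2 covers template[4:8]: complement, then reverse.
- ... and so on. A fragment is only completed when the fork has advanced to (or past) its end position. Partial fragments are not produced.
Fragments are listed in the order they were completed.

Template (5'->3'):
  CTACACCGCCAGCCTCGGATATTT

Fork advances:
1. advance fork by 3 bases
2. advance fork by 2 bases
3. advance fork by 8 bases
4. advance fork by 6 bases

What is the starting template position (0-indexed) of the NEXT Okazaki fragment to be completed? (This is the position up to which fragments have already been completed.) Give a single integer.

Step 1: advance 3 -> fork_pos = 0 + 3 = 3. Next multiple of 4 is 4 (not reached); still 0 fragment(s).
Step 2: advance 2 -> fork_pos = 3 + 2 = 5. Reached multiple(s) of 4: 4 -> fragment 1 completed (1 total).
Step 3: advance 8 -> fork_pos = 5 + 8 = 13. Reached multiple(s) of 4: 8, 12 -> fragments 2-3 completed (3 total).
Step 4: advance 6 -> fork_pos = 13 + 6 = 19. Reached multiple(s) of 4: 16 -> fragment 4 completed (4 total).
4 fragment(s) completed, covering template[0:16] (4 x 4 = 16). The next fragment, fragment 5, covers template[16:20], so it starts at position 16.

Answer: 16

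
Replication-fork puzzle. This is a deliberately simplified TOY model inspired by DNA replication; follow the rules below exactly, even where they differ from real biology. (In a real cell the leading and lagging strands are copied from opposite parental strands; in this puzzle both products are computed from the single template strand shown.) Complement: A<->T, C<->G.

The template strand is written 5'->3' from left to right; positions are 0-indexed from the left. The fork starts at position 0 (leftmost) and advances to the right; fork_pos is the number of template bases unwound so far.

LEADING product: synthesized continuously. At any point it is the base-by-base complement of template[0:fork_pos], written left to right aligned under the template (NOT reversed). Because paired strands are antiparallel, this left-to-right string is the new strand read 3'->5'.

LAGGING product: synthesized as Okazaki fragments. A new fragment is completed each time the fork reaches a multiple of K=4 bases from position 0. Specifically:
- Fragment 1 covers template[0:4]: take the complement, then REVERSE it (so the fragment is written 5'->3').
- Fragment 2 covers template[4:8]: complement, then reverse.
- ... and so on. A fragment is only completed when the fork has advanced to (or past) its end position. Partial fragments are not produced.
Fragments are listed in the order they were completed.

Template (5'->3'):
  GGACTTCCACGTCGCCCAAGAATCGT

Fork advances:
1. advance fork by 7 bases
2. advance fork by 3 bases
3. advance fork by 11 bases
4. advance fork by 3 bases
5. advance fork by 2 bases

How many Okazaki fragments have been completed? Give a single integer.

Answer: 6

Derivation:
Step 1: advance 7 -> fork_pos = 0 + 7 = 7. Reached multiple(s) of 4: 4 -> fragment 1 completed (1 total).
Step 2: advance 3 -> fork_pos = 7 + 3 = 10. Reached multiple(s) of 4: 8 -> fragment 2 completed (2 total).
Step 3: advance 11 -> fork_pos = 10 + 11 = 21. Reached multiple(s) of 4: 12, 16, 20 -> fragments 3-5 completed (5 total).
Step 4: advance 3 -> fork_pos = 21 + 3 = 24. Reached multiple(s) of 4: 24 -> fragment 6 completed (6 total).
Step 5: advance 2 -> fork_pos = 24 + 2 = 26. Next multiple of 4 is 28 (not reached); still 6 fragment(s).
Check: final fork_pos = 26; the multiples of 4 that are <= 26 are 4..24 -> 26 // 4 = 6 completed fragment(s).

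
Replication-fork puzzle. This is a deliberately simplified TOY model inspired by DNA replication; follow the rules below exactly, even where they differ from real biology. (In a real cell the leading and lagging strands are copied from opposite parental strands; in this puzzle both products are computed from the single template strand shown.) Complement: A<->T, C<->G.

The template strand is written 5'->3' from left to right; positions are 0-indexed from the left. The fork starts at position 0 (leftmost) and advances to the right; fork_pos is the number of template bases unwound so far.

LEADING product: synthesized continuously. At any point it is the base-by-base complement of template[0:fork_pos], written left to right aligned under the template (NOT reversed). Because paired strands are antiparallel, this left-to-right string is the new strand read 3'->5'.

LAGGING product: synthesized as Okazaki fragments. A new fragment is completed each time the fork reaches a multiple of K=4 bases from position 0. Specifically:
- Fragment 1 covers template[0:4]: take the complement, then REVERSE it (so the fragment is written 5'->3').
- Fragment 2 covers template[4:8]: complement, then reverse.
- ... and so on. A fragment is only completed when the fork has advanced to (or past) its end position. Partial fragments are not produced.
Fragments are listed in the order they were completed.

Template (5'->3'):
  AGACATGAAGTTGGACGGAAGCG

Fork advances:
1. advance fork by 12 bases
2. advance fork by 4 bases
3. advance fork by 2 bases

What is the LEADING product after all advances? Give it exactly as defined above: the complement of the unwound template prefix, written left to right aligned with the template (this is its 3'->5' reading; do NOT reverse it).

Step 1: advance 12 -> fork_pos = 0 + 12 = 12.
Step 2: advance 4 -> fork_pos = 12 + 4 = 16.
Step 3: advance 2 -> fork_pos = 16 + 2 = 18.
Unwound prefix: template[0:18] = AGACATGAAGTTGGACGG
Complement it base by base (A<->T, C<->G), keeping left-to-right order:
  [0:5] AGACA -> TCTGT
  [5:10] TGAAG -> ACTTC
  [10:15] TTGGA -> AACCT
  [15:18] CGG -> GCC
Concatenate: TCTGTACTTCAACCTGCC (length 18; written aligned with the template, i.e. 3'->5').

Answer: TCTGTACTTCAACCTGCC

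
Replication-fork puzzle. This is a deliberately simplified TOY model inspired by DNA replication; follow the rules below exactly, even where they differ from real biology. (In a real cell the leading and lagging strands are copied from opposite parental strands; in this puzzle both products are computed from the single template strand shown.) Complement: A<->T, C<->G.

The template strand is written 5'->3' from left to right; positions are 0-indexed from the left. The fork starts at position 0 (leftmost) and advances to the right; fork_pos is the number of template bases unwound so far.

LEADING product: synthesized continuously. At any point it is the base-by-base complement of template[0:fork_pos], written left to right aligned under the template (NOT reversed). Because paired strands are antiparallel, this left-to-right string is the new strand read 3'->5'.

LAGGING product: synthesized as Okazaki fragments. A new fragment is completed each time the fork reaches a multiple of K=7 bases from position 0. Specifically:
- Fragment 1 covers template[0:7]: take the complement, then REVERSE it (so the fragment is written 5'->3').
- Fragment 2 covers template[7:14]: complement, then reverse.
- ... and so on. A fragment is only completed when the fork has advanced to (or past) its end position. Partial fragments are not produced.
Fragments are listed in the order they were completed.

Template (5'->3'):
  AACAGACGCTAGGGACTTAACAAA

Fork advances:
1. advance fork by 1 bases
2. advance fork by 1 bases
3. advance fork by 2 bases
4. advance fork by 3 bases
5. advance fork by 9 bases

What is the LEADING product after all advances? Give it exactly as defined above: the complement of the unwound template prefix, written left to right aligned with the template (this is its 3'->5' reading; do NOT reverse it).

Step 1: advance 1 -> fork_pos = 0 + 1 = 1.
Step 2: advance 1 -> fork_pos = 1 + 1 = 2.
Step 3: advance 2 -> fork_pos = 2 + 2 = 4.
Step 4: advance 3 -> fork_pos = 4 + 3 = 7.
Step 5: advance 9 -> fork_pos = 7 + 9 = 16.
Unwound prefix: template[0:16] = AACAGACGCTAGGGAC
Complement it base by base (A<->T, C<->G), keeping left-to-right order:
  [0:5] AACAG -> TTGTC
  [5:10] ACGCT -> TGCGA
  [10:15] AGGGA -> TCCCT
  [15:16] C -> G
Concatenate: TTGTCTGCGATCCCTG (length 16; written aligned with the template, i.e. 3'->5').

Answer: TTGTCTGCGATCCCTG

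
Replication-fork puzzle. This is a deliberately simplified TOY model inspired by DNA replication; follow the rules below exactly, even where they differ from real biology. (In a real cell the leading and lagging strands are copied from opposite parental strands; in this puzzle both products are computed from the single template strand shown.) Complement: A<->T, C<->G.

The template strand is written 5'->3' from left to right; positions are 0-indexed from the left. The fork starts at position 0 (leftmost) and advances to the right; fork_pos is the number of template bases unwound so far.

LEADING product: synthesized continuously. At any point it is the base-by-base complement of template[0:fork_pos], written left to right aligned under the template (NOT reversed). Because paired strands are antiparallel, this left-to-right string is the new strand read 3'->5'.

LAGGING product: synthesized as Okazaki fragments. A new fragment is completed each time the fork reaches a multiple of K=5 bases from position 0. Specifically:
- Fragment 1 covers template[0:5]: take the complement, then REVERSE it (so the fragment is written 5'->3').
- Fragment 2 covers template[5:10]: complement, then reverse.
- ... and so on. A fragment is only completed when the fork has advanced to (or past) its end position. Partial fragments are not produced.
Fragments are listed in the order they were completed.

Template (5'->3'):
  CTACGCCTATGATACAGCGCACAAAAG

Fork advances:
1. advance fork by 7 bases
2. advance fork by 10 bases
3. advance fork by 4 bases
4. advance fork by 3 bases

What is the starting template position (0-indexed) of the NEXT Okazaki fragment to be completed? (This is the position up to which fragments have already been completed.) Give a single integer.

Step 1: advance 7 -> fork_pos = 0 + 7 = 7. Reached multiple(s) of 5: 5 -> fragment 1 completed (1 total).
Step 2: advance 10 -> fork_pos = 7 + 10 = 17. Reached multiple(s) of 5: 10, 15 -> fragments 2-3 completed (3 total).
Step 3: advance 4 -> fork_pos = 17 + 4 = 21. Reached multiple(s) of 5: 20 -> fragment 4 completed (4 total).
Step 4: advance 3 -> fork_pos = 21 + 3 = 24. Next multiple of 5 is 25 (not reached); still 4 fragment(s).
4 fragment(s) completed, covering template[0:20] (4 x 5 = 20). The next fragment, fragment 5, covers template[20:25], so it starts at position 20.

Answer: 20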